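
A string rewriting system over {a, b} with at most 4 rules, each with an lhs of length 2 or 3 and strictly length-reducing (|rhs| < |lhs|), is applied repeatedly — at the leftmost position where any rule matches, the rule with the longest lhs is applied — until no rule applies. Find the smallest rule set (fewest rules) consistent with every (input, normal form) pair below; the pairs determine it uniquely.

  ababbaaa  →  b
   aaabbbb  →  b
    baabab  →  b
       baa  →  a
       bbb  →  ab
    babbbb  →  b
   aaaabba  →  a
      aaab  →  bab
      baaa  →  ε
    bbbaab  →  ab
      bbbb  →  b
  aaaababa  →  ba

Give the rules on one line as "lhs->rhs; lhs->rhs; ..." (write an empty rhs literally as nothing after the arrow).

aa->b; aba->; bb->a; bba->

  | ababbaaa => bbaaa => aa => b
  | aaabbbb => babbbb => baabb => bbbb => abb => aa => b
  | baabab => bbbab => abab => b
  | baa => bb => a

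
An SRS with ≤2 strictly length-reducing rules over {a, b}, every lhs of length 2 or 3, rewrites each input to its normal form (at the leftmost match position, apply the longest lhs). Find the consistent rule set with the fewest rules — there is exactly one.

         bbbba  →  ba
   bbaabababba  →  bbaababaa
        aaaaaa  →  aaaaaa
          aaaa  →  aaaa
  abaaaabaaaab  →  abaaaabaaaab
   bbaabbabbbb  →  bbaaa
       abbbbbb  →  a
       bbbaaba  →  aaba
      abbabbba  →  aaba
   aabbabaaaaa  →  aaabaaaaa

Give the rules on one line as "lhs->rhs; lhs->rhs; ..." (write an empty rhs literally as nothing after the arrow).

abb->a; bbb->

  | bbbba => ba
  | bbaabababba => bbaababaa
  | aaaaaa
  | aaaa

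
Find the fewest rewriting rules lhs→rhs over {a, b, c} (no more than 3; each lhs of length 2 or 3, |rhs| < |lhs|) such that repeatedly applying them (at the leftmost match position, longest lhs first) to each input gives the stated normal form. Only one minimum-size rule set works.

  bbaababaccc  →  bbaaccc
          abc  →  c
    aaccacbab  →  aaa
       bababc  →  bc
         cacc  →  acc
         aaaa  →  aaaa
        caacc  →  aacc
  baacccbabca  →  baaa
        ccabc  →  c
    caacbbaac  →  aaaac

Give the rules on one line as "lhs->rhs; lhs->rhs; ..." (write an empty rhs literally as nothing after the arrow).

ab->; ca->a; cb->c

  | bbaababaccc => bbaabaccc => bbaaccc
  | abc => c
  | aaccacbab => aacacbab => aaacbab => aaacab => aaaab => aaa
  | bababc => babc => bc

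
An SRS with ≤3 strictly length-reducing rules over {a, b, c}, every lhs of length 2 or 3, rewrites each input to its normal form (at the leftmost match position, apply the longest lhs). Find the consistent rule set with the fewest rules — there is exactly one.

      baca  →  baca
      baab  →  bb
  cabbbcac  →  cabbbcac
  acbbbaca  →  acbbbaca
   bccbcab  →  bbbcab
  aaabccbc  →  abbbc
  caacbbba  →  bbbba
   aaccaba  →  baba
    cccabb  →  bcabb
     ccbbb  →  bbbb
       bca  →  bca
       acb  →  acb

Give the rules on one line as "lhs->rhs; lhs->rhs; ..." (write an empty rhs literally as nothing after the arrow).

  | baca
  | baab => bb
  | cabbbcac
  | acbbbaca

aa->; cc->b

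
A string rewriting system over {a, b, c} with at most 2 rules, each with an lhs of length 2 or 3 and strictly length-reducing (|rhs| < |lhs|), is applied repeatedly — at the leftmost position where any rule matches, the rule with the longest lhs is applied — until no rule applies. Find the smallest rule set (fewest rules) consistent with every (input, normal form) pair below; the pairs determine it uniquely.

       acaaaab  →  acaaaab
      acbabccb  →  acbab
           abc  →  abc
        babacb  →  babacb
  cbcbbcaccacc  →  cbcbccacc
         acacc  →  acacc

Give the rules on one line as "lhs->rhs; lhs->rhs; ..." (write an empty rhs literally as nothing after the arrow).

bca->; ccb->

  | acaaaab
  | acbabccb => acbab
  | abc
  | babacb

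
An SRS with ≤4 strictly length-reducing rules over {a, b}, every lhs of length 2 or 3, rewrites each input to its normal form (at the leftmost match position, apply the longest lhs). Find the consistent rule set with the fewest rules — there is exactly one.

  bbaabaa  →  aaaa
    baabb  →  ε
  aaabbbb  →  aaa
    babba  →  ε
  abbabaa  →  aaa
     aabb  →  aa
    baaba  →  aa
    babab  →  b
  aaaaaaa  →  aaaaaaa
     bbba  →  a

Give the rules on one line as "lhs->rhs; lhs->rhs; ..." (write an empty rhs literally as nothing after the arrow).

ab->; abb->a; baa->ab; bb->a

  | bbaabaa => aaabaa => aaaa
  | baabb => abbb => ab => ε
  | aaabbbb => aaabb => aaa
  | babba => baa => ab => ε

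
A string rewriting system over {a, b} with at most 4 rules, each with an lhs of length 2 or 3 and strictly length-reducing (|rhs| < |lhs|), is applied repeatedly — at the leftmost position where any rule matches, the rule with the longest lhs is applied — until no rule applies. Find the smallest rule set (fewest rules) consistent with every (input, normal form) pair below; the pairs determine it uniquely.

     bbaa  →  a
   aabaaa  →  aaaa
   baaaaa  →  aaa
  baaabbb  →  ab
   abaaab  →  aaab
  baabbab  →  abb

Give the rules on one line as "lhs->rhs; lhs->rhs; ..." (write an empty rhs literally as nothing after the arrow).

  | bbaa => aba => a
  | aabaaa => aaaa
  | baaaaa => aaa
  | baaabbb => abbb => ab

aba->a; baa->; bba->ab; bbb->b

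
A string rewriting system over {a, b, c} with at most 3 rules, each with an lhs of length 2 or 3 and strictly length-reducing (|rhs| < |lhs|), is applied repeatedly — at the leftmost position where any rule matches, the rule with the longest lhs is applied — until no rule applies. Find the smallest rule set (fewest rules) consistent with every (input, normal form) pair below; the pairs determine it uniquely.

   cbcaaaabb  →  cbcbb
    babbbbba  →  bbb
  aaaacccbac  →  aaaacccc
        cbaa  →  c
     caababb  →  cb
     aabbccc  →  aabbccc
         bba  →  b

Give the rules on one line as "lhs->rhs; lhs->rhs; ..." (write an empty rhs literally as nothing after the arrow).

  | cbcaaaabb => cbcaaabb => cbcaabb => cbcabb => cbcbb
  | babbbbba => bbbba => bbb
  | aaaacccbac => aaaacccc
  | cbaa => ca => c

ba->; bab->; ca->c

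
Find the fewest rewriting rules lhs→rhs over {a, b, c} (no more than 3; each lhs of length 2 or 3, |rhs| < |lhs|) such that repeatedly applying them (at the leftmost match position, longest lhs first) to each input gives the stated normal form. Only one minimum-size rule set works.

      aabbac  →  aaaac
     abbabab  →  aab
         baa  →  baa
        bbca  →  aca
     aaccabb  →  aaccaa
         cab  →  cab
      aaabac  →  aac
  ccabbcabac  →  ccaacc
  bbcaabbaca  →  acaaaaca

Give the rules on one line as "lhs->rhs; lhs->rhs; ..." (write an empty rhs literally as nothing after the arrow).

  | aabbac => aaaac
  | abbabab => aaabab => aab
  | baa
  | bbca => aca

aba->; bb->a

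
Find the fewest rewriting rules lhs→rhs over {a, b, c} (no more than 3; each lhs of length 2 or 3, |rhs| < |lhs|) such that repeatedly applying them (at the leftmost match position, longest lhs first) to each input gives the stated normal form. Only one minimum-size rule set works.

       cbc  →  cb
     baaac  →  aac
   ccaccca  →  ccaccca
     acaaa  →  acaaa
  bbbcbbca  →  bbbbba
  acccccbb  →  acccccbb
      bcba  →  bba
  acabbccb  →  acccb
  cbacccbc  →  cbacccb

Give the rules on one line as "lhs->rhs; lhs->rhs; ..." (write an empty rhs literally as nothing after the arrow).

  | cbc => cb
  | baaac => aac
  | ccaccca
  | acaaa

abb->; baa->a; bc->b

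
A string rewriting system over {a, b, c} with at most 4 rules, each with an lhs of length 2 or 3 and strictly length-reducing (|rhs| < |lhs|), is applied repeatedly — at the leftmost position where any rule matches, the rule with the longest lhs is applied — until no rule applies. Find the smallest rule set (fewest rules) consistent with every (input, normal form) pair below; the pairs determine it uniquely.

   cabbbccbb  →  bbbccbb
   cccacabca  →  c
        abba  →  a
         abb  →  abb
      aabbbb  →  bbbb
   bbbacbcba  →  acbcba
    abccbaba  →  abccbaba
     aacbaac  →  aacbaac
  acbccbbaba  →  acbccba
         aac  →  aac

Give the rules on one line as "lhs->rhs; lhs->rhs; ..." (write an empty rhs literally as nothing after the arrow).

  | cabbbccbb => bbbccbb
  | cccacabca => cccabca => ccbca => cca => c
  | abba => aca => a
  | abb

aab->b; bba->ca; bca->a; ca->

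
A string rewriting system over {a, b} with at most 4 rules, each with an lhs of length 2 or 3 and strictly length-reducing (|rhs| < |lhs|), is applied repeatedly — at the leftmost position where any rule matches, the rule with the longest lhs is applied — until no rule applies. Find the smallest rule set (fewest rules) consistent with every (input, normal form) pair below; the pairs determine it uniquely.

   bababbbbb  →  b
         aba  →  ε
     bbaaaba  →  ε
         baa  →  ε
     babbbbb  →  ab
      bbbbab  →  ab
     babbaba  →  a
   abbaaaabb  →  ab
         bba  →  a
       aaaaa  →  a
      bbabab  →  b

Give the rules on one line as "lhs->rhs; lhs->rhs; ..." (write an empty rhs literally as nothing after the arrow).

aa->; ba->a; bb->b

  | bababbbbb => ababbbbb => aabbbbb => bbbbb => bbbb => bbb => bb => b
  | aba => aa => ε
  | bbaaaba => baaaba => aaaba => aba => aa => ε
  | baa => aa => ε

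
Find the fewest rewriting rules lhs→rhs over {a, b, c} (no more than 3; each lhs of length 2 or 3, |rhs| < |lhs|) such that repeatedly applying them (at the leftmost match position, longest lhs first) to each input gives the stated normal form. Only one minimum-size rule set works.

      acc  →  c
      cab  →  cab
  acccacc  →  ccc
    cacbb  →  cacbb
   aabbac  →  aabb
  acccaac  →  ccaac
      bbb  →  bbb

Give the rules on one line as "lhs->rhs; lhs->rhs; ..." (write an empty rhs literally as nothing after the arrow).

acc->c; bac->b

  | acc => c
  | cab
  | acccacc => ccacc => ccc
  | cacbb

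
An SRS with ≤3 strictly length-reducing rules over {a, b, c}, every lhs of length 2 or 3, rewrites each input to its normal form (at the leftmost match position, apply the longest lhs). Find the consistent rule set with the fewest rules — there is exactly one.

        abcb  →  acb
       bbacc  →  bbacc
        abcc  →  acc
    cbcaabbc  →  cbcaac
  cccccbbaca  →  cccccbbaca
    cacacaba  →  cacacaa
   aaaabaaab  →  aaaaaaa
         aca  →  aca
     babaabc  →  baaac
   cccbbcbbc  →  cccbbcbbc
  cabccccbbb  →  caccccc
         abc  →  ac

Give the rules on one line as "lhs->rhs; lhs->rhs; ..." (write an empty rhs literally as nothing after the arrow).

  | abcb => acb
  | bbacc
  | abcc => acc
  | cbcaabbc => cbcaabc => cbcaac

ab->a; bbb->c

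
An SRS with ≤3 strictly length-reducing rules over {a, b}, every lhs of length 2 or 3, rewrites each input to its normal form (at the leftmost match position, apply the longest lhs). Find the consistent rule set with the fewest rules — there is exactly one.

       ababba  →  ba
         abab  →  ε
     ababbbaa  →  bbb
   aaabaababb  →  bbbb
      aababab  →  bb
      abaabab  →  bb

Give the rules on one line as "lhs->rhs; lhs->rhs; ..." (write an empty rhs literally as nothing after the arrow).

  | ababba => abba => ba
  | abab => ab => ε
  | ababbbaa => abbbaa => bbaa => bbb
  | aaabaababb => babaababb => baababb => bbbabb => bbbb

aa->b; ab->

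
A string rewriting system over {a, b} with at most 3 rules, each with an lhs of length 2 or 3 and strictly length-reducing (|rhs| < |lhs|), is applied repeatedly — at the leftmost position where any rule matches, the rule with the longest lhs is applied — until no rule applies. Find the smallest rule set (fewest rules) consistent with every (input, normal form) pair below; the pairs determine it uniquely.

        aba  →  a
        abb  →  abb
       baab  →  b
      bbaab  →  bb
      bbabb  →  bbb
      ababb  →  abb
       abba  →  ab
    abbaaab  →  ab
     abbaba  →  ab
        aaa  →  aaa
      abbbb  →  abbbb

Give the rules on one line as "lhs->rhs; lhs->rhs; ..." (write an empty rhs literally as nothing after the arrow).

ba->; baa->

  | aba => a
  | abb
  | baab => b
  | bbaab => bb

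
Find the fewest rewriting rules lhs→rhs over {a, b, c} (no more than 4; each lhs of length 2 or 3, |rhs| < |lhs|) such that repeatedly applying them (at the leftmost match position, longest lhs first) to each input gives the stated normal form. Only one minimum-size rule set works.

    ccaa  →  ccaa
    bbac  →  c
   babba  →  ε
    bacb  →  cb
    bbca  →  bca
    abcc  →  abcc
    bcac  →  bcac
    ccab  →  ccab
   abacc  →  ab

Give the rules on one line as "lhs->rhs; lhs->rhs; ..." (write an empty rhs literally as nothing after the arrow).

  | ccaa
  | bbac => bac => c
  | babba => bba => ba => ε
  | bacb => cb

acc->ab; ba->; bb->b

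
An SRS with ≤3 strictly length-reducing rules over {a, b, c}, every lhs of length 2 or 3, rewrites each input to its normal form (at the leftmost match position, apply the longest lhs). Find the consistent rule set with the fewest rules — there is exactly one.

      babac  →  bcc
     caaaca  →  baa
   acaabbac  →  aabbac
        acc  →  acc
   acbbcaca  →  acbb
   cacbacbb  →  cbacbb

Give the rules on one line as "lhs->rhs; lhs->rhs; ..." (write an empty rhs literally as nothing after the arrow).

aac->ba; aba->c; ca->

  | babac => bcc
  | caaaca => aaca => baa
  | acaabbac => aabbac
  | acc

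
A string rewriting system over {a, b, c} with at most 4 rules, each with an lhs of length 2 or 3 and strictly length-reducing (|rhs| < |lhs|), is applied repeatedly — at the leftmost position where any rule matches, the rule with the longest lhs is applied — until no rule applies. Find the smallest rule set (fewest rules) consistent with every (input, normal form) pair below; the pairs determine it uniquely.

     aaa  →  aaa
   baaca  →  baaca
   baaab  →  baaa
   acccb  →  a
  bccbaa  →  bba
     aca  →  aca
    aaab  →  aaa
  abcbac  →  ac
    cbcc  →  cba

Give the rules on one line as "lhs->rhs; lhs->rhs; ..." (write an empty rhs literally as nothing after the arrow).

  | aaa
  | baaca
  | baaab => baaa
  | acccb => aacb => a

ab->a; aba->b; acb->; cc->a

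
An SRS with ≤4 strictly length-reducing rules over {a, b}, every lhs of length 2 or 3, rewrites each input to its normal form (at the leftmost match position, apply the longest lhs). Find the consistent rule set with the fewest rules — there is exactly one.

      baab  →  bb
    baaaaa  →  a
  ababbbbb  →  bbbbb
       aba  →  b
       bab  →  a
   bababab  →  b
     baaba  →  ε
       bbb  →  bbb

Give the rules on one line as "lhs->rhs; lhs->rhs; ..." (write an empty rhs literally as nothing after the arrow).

  | baab => aab => bb
  | baaaaa => aaaaa => baaa => aaa => ba => a
  | ababbbbb => aabbbb => bbbbb
  | aba => aa => b

aa->b; ba->a; bab->a; bba->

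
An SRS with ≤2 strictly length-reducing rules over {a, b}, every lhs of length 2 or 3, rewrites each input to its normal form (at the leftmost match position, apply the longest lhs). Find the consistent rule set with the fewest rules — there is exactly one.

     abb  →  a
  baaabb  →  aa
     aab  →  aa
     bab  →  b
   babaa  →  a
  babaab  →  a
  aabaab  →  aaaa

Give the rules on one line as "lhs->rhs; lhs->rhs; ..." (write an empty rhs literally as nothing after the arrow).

  | abb => ab => a
  | baaabb => aabb => aab => aa
  | aab => aa
  | bab => b

ab->a; ba->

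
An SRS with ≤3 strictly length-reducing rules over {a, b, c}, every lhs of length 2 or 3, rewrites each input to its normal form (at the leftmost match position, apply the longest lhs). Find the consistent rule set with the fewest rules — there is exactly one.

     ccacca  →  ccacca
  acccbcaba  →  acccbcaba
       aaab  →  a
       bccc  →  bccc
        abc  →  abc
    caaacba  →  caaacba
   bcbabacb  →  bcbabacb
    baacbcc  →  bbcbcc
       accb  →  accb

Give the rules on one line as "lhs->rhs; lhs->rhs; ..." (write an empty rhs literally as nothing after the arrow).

  | ccacca
  | acccbcaba
  | aaab => a
  | bccc

aab->; baa->bb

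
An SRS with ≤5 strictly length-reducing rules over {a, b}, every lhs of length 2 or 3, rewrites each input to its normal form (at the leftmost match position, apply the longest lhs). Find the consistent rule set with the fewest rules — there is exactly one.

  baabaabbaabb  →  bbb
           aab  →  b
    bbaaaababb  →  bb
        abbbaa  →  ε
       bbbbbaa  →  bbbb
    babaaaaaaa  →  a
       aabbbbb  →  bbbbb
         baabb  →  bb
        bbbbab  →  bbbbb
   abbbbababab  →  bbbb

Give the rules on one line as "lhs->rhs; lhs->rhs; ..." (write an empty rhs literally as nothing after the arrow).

aa->; ab->b; abb->ab; baa->

  | baabaabbaabb => baabbaabb => bbaabb => bbb
  | aab => b
  | bbaaaababb => baababb => babb => bab => bb
  | abbbaa => abbaa => abaa => baa => ε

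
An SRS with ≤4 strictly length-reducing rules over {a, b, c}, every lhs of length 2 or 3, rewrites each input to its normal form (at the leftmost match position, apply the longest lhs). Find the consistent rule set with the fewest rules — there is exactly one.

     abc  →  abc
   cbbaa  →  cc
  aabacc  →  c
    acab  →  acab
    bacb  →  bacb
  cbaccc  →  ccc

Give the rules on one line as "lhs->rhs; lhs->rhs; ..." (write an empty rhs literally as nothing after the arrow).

aa->; acc->b; bb->c

  | abc
  | cbbaa => ccaa => cc
  | aabacc => bacc => bb => c
  | acab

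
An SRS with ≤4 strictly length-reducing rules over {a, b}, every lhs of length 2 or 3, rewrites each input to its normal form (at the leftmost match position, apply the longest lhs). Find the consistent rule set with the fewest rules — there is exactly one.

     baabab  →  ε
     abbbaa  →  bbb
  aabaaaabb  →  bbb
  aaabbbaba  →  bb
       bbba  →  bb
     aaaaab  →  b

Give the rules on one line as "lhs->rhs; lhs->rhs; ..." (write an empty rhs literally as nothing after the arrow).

  | baabab => bbab => ba => ε
  | abbbaa => bbbaa => bbb
  | aabaaaabb => abaaaabb => baaaabb => baabb => bbb
  | aaabbbaba => aabbbaba => abbbaba => bbbaba => bbaa => bb

ab->b; ba->; baa->b; bab->a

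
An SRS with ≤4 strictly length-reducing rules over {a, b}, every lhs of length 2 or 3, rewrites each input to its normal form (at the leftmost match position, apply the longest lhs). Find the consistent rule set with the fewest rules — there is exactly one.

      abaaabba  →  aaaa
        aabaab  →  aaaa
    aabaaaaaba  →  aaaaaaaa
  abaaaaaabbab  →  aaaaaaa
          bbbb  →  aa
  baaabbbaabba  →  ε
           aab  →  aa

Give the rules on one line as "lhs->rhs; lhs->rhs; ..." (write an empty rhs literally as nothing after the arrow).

ab->a; abb->b; ba->; bbb->aa

  | abaaabba => aaaabba => aaaba => aaaa
  | aabaab => aaaab => aaaa
  | aabaaaaaba => aaaaaaaba => aaaaaaaa
  | abaaaaaabbab => aaaaaaabbab => aaaaaabab => aaaaaaab => aaaaaaa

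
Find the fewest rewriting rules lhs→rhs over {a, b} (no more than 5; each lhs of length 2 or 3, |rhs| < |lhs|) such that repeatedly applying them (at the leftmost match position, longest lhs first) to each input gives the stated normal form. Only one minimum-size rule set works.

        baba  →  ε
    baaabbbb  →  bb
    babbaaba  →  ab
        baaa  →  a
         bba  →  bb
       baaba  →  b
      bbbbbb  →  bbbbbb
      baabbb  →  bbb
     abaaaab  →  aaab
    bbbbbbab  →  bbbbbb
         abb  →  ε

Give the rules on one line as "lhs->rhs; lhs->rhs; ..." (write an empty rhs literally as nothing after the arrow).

  | baba => baa => ε
  | baaabbbb => abbbb => bb
  | babbaaba => babaaba => baaaba => aba => ab
  | baaa => a

abb->; ba->b; baa->; bab->ba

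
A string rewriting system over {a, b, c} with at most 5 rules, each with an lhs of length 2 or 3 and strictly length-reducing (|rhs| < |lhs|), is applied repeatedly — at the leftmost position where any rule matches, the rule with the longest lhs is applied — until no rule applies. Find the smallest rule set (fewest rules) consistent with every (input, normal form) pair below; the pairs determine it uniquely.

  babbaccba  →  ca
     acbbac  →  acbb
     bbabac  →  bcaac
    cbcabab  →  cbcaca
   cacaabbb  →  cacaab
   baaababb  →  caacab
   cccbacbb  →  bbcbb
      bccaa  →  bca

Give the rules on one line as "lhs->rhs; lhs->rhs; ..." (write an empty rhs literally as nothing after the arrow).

  | babbaccba => cabaccba => cacccba => cabcba => cabcc => cabb => ca
  | acbbac => acbcc => acbb
  | bbabac => bcaac
  | cbcabab => cbcaca

abb->a; ba->c; bab->ca; cc->b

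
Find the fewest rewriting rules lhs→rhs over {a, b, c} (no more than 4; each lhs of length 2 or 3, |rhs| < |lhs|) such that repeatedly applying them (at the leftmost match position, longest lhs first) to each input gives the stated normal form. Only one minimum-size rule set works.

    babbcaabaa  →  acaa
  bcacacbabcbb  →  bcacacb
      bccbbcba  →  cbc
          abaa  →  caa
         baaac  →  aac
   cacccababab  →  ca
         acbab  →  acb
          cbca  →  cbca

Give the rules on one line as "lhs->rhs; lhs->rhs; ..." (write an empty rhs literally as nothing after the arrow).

ab->c; ba->; bb->c; cc->

  | babbcaabaa => bbcaabaa => ccaabaa => aabaa => acaa
  | bcacacbabcbb => bcacacbcbb => bcacacbcc => bcacacb
  | bccbbcba => bbbcba => cbcba => cbc
  | abaa => caa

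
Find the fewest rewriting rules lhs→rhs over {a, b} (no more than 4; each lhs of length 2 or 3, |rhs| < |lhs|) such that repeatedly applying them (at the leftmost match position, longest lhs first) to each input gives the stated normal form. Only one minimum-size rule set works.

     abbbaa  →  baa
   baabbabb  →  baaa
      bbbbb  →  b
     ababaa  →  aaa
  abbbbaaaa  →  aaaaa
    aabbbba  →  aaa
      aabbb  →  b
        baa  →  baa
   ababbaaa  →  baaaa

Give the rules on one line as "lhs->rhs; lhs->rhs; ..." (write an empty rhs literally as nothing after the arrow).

  | abbbaa => abaa => baa
  | baabbabb => baaabb => baaa
  | bbbbb => abbb => ab => b
  | ababaa => babaa => bbaa => aaa

ab->b; abb->a; bb->a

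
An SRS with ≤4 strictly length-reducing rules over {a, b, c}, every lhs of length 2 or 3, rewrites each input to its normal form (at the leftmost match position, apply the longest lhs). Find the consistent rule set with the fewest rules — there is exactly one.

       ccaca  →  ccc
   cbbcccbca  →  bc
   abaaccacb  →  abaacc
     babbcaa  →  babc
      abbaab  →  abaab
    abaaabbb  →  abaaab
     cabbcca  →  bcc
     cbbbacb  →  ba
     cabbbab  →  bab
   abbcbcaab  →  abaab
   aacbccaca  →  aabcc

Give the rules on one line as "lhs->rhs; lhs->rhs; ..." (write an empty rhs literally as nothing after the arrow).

bb->b; ca->c; cb->; cbc->b

  | ccaca => ccca => ccc
  | cbbcccbca => bcccbca => bccba => bca => bc
  | abaaccacb => abaacccb => abaacc
  | babbcaa => babcaa => babca => babc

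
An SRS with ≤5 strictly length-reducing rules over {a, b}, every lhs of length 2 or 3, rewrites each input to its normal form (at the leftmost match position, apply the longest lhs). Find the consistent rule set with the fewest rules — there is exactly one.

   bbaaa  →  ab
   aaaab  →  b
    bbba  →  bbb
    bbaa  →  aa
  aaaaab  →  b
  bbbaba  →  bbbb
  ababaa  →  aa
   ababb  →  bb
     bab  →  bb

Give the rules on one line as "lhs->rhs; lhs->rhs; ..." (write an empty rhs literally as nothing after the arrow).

  | bbaaa => baaa => aaa => ab
  | aaaab => abab => abb => b
  | bbba => bbb
  | bbaa => baa => aa

aaa->ab; abb->b; ba->b; baa->aa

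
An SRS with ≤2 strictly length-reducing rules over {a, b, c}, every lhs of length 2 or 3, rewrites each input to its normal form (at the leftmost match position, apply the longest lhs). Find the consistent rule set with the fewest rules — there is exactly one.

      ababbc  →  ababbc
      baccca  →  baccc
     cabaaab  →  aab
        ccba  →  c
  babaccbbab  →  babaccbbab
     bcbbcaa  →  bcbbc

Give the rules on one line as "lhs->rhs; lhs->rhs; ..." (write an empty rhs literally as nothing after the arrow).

ca->c; cba->

  | ababbc
  | baccca => baccc
  | cabaaab => cbaaab => aab
  | ccba => c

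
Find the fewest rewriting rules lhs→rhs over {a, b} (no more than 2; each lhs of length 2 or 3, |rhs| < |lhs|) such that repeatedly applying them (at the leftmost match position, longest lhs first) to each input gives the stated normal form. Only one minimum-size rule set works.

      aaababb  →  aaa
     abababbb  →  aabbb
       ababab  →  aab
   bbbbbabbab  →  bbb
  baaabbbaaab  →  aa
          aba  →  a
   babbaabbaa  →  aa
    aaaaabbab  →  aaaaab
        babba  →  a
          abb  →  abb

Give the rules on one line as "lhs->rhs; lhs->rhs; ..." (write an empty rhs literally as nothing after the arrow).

ba->; bab->ba

  | aaababb => aaabab => aaaba => aaa
  | abababbb => abaabbb => aabbb
  | ababab => abaab => aab
  | bbbbbabbab => bbbbbabab => bbbbbaab => bbbbab => bbbba => bbb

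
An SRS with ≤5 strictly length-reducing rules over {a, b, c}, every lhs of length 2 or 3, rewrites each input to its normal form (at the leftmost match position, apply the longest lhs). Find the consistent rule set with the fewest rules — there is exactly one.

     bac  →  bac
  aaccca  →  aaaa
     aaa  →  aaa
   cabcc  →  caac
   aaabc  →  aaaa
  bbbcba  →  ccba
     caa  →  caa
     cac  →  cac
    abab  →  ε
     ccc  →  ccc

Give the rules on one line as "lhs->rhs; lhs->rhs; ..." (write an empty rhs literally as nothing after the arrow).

  | bac
  | aaccca => aabca => aaaa
  | aaa
  | cabcc => caac

ab->; abc->aa; acc->ab; bbb->c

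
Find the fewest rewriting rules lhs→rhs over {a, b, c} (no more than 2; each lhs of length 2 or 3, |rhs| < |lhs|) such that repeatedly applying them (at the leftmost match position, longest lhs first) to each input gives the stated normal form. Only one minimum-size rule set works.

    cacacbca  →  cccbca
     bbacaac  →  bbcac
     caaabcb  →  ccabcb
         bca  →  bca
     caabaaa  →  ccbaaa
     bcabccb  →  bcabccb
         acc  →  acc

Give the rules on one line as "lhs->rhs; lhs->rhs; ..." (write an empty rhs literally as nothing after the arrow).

  | cacacbca => cccbca
  | bbacaac => bbcac
  | caaabcb => ccabcb
  | bca

aca->c; caa->cc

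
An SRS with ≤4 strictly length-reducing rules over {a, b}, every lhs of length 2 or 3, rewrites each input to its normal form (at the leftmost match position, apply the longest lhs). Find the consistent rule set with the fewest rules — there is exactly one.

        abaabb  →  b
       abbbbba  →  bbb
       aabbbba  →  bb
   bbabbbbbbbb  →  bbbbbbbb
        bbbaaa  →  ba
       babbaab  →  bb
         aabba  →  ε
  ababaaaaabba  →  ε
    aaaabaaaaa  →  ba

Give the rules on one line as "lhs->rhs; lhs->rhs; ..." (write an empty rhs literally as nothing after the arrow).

  | abaabb => baabb => bbab => b
  | abbbbba => bbbbba => bbb
  | aabbbba => babbba => bbbba => bb
  | bbabbbbbbbb => bbbbbbbb

aa->a; aab->ba; ab->b; bba->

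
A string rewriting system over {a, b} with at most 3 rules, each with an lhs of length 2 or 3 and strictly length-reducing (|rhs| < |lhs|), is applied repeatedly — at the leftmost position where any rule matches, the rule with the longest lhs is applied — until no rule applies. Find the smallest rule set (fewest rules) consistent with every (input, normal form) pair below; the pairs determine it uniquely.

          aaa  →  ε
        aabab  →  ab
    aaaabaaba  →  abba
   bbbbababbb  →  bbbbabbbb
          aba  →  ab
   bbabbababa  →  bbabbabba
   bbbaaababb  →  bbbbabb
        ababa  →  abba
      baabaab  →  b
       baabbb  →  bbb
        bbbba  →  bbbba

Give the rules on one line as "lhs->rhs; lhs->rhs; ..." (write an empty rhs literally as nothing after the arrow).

aaa->; aab->; aba->ab

  | aaa => ε
  | aabab => ab
  | aaaabaaba => abaaba => ababa => abba
  | bbbbababbb => bbbbabbbb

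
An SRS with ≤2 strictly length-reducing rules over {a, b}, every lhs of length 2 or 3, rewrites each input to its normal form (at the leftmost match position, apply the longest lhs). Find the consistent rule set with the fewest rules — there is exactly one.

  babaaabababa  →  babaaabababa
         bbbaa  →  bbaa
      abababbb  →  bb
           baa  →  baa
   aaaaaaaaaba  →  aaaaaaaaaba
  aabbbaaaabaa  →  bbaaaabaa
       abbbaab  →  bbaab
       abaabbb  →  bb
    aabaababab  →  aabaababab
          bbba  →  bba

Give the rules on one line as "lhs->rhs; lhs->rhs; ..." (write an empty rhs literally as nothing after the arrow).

abb->bb; bbb->bb

  | babaaabababa
  | bbbaa => bbaa
  | abababbb => ababbbb => abbbbb => bbbbb => bbbb => bbb => bb
  | baa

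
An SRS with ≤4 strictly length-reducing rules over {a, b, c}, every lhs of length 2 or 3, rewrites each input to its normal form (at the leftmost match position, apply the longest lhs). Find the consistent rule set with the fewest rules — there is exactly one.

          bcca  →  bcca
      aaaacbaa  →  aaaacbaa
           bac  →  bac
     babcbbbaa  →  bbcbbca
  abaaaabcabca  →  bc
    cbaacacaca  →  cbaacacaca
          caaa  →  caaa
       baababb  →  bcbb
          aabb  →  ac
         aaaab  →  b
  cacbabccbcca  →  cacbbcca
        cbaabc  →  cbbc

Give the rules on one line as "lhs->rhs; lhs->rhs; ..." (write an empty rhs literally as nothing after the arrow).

ab->b; abb->c; bba->bc; cbc->

  | bcca
  | aaaacbaa
  | bac
  | babcbbbaa => bbcbbbaa => bbcbbca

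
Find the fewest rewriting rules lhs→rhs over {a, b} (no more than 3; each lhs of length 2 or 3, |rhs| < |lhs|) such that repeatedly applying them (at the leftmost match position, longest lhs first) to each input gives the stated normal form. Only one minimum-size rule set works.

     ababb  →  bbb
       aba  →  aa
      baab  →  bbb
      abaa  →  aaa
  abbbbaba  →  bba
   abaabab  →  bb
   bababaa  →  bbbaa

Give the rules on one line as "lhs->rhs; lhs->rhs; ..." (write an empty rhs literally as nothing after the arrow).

  | ababb => aabb => bbb
  | aba => aa
  | baab => bbb
  | abaa => aaa

aab->bb; ab->a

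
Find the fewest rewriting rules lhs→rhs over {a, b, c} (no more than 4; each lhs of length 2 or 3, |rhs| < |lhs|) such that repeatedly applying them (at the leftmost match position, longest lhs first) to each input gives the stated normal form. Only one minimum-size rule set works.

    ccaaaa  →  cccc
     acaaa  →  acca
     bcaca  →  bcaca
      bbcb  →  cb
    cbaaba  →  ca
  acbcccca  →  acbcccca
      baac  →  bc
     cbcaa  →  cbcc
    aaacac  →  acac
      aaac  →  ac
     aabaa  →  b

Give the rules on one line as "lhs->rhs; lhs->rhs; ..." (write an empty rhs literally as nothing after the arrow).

  | ccaaaa => cccaa => cccc
  | acaaa => acca
  | bcaca
  | bbcb => cb

aa->; bb->; caa->cc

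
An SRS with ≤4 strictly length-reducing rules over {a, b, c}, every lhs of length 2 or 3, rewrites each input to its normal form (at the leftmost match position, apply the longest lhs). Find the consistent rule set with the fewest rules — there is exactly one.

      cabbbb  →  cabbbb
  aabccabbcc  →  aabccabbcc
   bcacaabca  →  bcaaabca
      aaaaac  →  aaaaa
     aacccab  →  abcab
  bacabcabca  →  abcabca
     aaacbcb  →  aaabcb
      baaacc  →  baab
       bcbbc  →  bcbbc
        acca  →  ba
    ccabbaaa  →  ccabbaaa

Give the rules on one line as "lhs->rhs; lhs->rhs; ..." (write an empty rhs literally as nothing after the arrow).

ac->a; acc->b; bac->

  | cabbbb
  | aabccabbcc
  | bcacaabca => bcaaabca
  | aaaaac => aaaaa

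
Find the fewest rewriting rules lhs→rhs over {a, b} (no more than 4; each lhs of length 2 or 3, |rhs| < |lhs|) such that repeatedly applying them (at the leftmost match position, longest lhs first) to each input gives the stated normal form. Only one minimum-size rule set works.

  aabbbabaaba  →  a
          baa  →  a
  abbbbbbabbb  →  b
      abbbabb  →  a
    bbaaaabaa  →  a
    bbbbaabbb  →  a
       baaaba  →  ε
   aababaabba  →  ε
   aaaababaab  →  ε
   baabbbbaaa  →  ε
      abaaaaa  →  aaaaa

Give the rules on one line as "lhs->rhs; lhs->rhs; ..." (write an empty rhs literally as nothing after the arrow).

  | aabbbabaaba => bbbabaaba => bbaaaba => baaba => aba => a
  | baa => a
  | abbbbbbabbb => bbbbbabbb => bbbbabb => bbbab => bba => b
  | abbbabb => bbabb => bab => a

aab->b; ab->; ba->; bab->a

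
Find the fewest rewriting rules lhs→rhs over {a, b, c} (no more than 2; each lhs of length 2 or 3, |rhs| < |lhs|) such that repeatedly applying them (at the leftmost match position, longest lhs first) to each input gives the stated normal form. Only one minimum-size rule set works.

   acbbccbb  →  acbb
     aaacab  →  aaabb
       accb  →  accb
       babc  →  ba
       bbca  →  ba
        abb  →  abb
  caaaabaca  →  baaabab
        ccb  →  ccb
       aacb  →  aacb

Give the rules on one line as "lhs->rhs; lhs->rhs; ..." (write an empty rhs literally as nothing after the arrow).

bc->; ca->b

  | acbbccbb => acbcbb => acbb
  | aaacab => aaabb
  | accb
  | babc => ba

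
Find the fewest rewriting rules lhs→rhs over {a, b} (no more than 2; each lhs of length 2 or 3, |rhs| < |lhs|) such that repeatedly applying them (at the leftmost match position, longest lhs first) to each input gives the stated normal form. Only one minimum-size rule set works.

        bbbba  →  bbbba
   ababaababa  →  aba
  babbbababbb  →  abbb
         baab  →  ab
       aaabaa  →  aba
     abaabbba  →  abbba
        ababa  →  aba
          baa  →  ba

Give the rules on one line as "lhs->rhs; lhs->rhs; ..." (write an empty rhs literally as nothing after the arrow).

  | bbbba
  | ababaababa => aabaababa => abaababa => abababa => aababa => ababa => aaba => aba
  | babbbababbb => abbbababbb => abbababbb => abababbb => aababbb => ababbb => aabbb => abbb
  | baab => bab => ab

aa->a; bab->ab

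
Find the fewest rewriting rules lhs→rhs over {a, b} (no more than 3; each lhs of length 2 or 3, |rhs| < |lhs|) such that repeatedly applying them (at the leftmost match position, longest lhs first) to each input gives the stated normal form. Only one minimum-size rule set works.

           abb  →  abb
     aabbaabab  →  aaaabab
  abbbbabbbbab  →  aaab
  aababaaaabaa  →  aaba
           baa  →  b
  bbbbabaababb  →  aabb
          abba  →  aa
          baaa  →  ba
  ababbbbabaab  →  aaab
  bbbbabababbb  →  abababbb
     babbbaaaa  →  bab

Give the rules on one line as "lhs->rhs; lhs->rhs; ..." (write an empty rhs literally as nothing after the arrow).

  | abb
  | aabbaabab => aaaabab
  | abbbbabbbbab => abbabbbbab => aabbbbab => aabbab => aaab
  | aababaaaabaa => aababaabaa => aababbaa => aabaaa => aaba

baa->b; bba->a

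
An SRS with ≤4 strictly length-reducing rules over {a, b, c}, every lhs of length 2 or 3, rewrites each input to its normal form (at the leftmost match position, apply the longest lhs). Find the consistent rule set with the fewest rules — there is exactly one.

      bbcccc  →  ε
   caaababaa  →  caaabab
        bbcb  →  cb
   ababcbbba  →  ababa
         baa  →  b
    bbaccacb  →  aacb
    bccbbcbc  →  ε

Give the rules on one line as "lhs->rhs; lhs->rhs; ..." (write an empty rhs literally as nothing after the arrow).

  | bbcccc => cccc => cc => ε
  | caaababaa => caaabab
  | bbcb => cb
  | ababcbbba => ababbba => ababa

baa->b; bb->; bc->; cc->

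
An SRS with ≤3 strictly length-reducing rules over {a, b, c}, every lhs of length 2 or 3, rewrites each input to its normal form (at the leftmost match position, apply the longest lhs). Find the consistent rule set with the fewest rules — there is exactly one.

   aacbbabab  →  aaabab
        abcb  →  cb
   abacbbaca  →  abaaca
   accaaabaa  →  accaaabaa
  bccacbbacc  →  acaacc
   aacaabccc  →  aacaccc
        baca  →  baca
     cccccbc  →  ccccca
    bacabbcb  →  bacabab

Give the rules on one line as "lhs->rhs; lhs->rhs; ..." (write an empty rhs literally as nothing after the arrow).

abc->c; bc->a; cbb->

  | aacbbabab => aaabab
  | abcb => cb
  | abacbbaca => abaaca
  | accaaabaa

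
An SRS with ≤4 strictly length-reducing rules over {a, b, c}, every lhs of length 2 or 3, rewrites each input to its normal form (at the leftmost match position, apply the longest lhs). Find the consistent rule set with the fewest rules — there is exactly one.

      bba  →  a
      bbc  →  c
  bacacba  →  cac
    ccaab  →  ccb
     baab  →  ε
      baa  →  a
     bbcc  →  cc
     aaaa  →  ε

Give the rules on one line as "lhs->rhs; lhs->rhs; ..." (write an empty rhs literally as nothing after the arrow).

  | bba => a
  | bbc => c
  | bacacba => cacba => cac
  | ccaab => ccb

aa->; ab->; ba->; bb->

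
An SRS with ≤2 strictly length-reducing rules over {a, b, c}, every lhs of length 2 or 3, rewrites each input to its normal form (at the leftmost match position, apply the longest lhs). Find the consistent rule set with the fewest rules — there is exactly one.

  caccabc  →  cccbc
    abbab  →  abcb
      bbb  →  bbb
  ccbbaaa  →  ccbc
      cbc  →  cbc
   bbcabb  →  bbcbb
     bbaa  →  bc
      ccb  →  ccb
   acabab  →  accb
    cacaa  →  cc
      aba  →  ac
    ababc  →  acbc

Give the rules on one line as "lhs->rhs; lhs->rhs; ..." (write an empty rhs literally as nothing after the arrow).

  | caccabc => cccabc => cccbc
  | abbab => abcb
  | bbb
  | ccbbaaa => ccbcaa => ccbca => ccbc

ba->c; ca->c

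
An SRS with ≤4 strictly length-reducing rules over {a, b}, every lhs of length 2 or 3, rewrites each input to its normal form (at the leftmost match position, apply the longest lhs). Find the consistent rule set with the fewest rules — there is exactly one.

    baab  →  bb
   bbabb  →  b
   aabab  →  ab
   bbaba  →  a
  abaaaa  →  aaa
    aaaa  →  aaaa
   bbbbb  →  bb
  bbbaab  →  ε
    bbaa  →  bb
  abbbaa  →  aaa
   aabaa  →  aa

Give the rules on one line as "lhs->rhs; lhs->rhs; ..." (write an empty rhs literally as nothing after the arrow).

  | baab => bab => bb
  | bbabb => bbbb => b
  | aabab => ab
  | bbaba => bbba => a

aab->; aba->; ba->b; bbb->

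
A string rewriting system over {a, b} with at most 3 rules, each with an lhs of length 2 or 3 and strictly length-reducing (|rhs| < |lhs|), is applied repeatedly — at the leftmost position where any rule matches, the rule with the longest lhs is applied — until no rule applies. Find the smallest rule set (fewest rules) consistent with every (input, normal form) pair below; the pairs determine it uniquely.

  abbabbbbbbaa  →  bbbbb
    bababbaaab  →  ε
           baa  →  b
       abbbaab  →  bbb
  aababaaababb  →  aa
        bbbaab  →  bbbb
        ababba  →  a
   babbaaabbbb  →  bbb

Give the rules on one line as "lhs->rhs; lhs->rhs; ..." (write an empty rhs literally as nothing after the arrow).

  | abbabbbbbbaa => babbbbbbaa => abbbbbbaa => bbbbbaa => bbbbb
  | bababbaaab => ababbaaab => abbaaab => baaab => bab => ab => ε
  | baa => b
  | abbbaab => bbaab => bbb

ab->; ba->a; baa->b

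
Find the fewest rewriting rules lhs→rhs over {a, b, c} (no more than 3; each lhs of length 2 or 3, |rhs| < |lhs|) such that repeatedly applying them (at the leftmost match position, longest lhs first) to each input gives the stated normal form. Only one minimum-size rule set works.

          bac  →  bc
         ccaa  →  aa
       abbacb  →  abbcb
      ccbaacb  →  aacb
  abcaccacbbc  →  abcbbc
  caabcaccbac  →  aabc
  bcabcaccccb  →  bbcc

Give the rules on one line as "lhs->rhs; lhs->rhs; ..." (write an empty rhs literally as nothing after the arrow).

ba->b; ca->a; ccb->

  | bac => bc
  | ccaa => caa => aa
  | abbacb => abbcb
  | ccbaacb => aacb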